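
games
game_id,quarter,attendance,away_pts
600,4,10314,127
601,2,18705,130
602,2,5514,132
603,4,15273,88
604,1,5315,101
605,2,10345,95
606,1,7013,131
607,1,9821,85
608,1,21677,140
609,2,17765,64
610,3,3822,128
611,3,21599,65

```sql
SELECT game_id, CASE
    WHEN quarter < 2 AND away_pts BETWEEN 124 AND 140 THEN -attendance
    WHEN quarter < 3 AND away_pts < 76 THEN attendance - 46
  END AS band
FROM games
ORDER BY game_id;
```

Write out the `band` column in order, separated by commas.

game_id=600: (no match → NULL) → NULL
game_id=601: (no match → NULL) → NULL
game_id=602: (no match → NULL) → NULL
game_id=603: (no match → NULL) → NULL
game_id=604: (no match → NULL) → NULL
game_id=605: (no match → NULL) → NULL
game_id=606: quarter < 2 AND away_pts BETWEEN 124 AND 140 → -7013
game_id=607: (no match → NULL) → NULL
game_id=608: quarter < 2 AND away_pts BETWEEN 124 AND 140 → -21677
game_id=609: quarter < 3 AND away_pts < 76 → 17719
game_id=610: (no match → NULL) → NULL
game_id=611: (no match → NULL) → NULL

NULL, NULL, NULL, NULL, NULL, NULL, -7013, NULL, -21677, 17719, NULL, NULL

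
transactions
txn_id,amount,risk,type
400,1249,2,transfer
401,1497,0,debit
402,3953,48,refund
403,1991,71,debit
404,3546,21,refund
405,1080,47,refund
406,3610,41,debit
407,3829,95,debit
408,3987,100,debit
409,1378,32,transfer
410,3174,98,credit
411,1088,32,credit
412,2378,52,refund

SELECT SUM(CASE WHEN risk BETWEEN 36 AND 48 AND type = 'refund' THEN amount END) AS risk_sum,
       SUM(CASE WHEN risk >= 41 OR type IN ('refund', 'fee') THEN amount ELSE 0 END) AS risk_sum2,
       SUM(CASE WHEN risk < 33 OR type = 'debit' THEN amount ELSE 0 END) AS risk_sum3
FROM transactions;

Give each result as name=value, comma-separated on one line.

risk_sum=5033, risk_sum2=27548, risk_sum3=22175

[risk_sum: risk BETWEEN 36 AND 48 AND type = 'refund']
txn_id=400: ✗
txn_id=401: ✗
txn_id=402: ✓ → 3953
txn_id=403: ✗
txn_id=404: ✗
txn_id=405: ✓ → 1080
txn_id=406: ✗
txn_id=407: ✗
txn_id=408: ✗
txn_id=409: ✗
txn_id=410: ✗
txn_id=411: ✗
txn_id=412: ✗
risk_sum = 3953 + 1080 = 5033
—
[risk_sum2: risk >= 41 OR type IN ('refund', 'fee')]
txn_id=400: ✗
txn_id=401: ✗
txn_id=402: ✓ → 3953
txn_id=403: ✓ → 1991
txn_id=404: ✓ → 3546
txn_id=405: ✓ → 1080
txn_id=406: ✓ → 3610
txn_id=407: ✓ → 3829
txn_id=408: ✓ → 3987
txn_id=409: ✗
txn_id=410: ✓ → 3174
txn_id=411: ✗
txn_id=412: ✓ → 2378
risk_sum2 = 3953 + 1991 + 3546 + 1080 + 3610 + 3829 + 3987 + 3174 + 2378 = 27548
—
[risk_sum3: risk < 33 OR type = 'debit']
txn_id=400: ✓ → 1249
txn_id=401: ✓ → 1497
txn_id=402: ✗
txn_id=403: ✓ → 1991
txn_id=404: ✓ → 3546
txn_id=405: ✗
txn_id=406: ✓ → 3610
txn_id=407: ✓ → 3829
txn_id=408: ✓ → 3987
txn_id=409: ✓ → 1378
txn_id=410: ✗
txn_id=411: ✓ → 1088
txn_id=412: ✗
risk_sum3 = 1249 + 1497 + 1991 + 3546 + 3610 + 3829 + 3987 + 1378 + 1088 = 22175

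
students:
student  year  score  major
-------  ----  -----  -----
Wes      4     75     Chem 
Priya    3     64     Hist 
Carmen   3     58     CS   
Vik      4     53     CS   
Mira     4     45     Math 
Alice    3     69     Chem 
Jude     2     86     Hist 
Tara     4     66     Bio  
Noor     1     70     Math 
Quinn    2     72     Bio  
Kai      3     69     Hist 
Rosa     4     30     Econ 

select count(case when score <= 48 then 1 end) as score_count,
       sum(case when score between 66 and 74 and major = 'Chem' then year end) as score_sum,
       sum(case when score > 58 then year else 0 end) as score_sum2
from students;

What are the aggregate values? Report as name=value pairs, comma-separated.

score_count=2, score_sum=3, score_sum2=22

[score_count: score <= 48]
student=Wes: ✗
student=Priya: ✗
student=Carmen: ✗
student=Vik: ✗
student=Mira: ✓ → 1
student=Alice: ✗
student=Jude: ✗
student=Tara: ✗
student=Noor: ✗
student=Quinn: ✗
student=Kai: ✗
student=Rosa: ✓ → 1
score_count = COUNT(1, 1) = 2
—
[score_sum: score between 66 and 74 and major = 'Chem']
student=Wes: ✗
student=Priya: ✗
student=Carmen: ✗
student=Vik: ✗
student=Mira: ✗
student=Alice: ✓ → 3
student=Jude: ✗
student=Tara: ✗
student=Noor: ✗
student=Quinn: ✗
student=Kai: ✗
student=Rosa: ✗
score_sum = 3
—
[score_sum2: score > 58]
student=Wes: ✓ → 4
student=Priya: ✓ → 3
student=Carmen: ✗
student=Vik: ✗
student=Mira: ✗
student=Alice: ✓ → 3
student=Jude: ✓ → 2
student=Tara: ✓ → 4
student=Noor: ✓ → 1
student=Quinn: ✓ → 2
student=Kai: ✓ → 3
student=Rosa: ✗
score_sum2 = 4 + 3 + 3 + 2 + 4 + 1 + 2 + 3 = 22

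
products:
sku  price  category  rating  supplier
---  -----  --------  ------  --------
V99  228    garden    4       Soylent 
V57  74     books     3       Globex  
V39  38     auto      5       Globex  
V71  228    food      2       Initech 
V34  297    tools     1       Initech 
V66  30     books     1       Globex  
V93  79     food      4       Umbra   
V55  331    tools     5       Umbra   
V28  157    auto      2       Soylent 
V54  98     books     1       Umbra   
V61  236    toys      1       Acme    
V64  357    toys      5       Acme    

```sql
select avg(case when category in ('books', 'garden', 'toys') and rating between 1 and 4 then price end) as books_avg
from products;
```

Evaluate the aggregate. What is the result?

133.2

sku=V99: ✓ → 228
sku=V57: ✓ → 74
sku=V39: ✗
sku=V71: ✗
sku=V34: ✗
sku=V66: ✓ → 30
sku=V93: ✗
sku=V55: ✗
sku=V28: ✗
sku=V54: ✓ → 98
sku=V61: ✓ → 236
sku=V64: ✗
books_avg = (228 + 74 + 30 + 98 + 236) / 5 = 133.2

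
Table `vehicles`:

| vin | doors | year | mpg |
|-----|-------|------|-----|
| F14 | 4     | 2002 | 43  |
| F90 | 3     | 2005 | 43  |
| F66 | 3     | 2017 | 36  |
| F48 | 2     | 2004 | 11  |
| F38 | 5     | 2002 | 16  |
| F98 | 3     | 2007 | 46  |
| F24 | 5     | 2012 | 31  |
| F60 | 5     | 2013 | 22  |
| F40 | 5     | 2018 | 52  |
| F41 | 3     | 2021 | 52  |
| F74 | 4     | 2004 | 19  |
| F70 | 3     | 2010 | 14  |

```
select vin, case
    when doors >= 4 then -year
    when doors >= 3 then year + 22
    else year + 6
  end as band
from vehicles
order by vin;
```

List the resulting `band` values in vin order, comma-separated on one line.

-2002, -2012, -2002, -2018, 2043, 2010, -2013, 2039, 2032, -2004, 2027, 2029

vin=F14: doors >= 4 → -2002
vin=F24: doors >= 4 → -2012
vin=F38: doors >= 4 → -2002
vin=F40: doors >= 4 → -2018
vin=F41: doors >= 3 → 2043
vin=F48: ELSE → 2010
vin=F60: doors >= 4 → -2013
vin=F66: doors >= 3 → 2039
vin=F70: doors >= 3 → 2032
vin=F74: doors >= 4 → -2004
vin=F90: doors >= 3 → 2027
vin=F98: doors >= 3 → 2029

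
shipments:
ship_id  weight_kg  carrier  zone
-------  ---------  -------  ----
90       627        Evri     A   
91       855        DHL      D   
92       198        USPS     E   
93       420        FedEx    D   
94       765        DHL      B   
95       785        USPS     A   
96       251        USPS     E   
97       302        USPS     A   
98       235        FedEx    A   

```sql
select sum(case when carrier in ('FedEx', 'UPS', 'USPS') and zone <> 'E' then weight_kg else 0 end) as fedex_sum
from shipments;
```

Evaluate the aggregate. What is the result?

1742

ship_id=90: ✗
ship_id=91: ✗
ship_id=92: ✗
ship_id=93: ✓ → 420
ship_id=94: ✗
ship_id=95: ✓ → 785
ship_id=96: ✗
ship_id=97: ✓ → 302
ship_id=98: ✓ → 235
fedex_sum = 420 + 785 + 302 + 235 = 1742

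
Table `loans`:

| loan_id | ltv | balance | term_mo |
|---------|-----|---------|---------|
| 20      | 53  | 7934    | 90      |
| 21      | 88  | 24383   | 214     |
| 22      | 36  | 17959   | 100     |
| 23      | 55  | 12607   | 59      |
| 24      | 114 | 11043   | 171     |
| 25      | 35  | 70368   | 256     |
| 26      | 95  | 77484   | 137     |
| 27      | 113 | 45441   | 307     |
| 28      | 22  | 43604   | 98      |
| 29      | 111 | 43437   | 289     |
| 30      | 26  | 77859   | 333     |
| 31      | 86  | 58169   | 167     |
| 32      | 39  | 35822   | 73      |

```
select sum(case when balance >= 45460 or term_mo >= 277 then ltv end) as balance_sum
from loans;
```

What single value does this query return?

loan_id=20: ✗
loan_id=21: ✗
loan_id=22: ✗
loan_id=23: ✗
loan_id=24: ✗
loan_id=25: ✓ → 35
loan_id=26: ✓ → 95
loan_id=27: ✓ → 113
loan_id=28: ✗
loan_id=29: ✓ → 111
loan_id=30: ✓ → 26
loan_id=31: ✓ → 86
loan_id=32: ✗
balance_sum = 35 + 95 + 113 + 111 + 26 + 86 = 466

466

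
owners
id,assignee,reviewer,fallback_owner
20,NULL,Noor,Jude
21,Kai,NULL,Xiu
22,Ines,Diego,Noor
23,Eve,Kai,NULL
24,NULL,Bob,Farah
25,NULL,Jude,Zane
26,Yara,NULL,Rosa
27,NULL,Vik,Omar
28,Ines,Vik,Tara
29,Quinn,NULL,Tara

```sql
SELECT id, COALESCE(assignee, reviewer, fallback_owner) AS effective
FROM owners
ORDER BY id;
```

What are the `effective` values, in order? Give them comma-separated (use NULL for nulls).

id=20: assignee=NULL, reviewer=Noor → Noor
id=21: assignee=Kai → Kai
id=22: assignee=Ines → Ines
id=23: assignee=Eve → Eve
id=24: assignee=NULL, reviewer=Bob → Bob
id=25: assignee=NULL, reviewer=Jude → Jude
id=26: assignee=Yara → Yara
id=27: assignee=NULL, reviewer=Vik → Vik
id=28: assignee=Ines → Ines
id=29: assignee=Quinn → Quinn

Noor, Kai, Ines, Eve, Bob, Jude, Yara, Vik, Ines, Quinn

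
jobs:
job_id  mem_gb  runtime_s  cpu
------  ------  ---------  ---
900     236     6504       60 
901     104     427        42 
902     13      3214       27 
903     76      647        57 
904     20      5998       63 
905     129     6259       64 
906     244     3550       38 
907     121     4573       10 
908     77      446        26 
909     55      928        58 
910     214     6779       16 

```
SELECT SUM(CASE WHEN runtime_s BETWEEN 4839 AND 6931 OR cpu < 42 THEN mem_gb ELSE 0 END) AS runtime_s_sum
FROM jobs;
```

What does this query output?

1054

job_id=900: ✓ → 236
job_id=901: ✗
job_id=902: ✓ → 13
job_id=903: ✗
job_id=904: ✓ → 20
job_id=905: ✓ → 129
job_id=906: ✓ → 244
job_id=907: ✓ → 121
job_id=908: ✓ → 77
job_id=909: ✗
job_id=910: ✓ → 214
runtime_s_sum = 236 + 13 + 20 + 129 + 244 + 121 + 77 + 214 = 1054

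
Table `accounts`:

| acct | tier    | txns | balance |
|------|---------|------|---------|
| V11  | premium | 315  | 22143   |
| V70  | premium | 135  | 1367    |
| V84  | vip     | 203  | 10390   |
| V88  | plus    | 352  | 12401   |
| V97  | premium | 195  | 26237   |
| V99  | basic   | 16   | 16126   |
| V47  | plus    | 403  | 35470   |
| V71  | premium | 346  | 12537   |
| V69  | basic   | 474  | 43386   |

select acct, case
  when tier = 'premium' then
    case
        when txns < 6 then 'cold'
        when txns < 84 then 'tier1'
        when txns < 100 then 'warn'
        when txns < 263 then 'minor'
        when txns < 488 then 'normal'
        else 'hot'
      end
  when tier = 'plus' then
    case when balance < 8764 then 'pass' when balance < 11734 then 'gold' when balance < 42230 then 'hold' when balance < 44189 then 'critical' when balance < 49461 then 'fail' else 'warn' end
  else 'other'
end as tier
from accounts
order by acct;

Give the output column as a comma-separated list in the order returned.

normal, hold, other, minor, normal, other, hold, minor, other

acct=V11: tier='premium' → inner[txns < 488] → normal
acct=V47: tier='plus' → inner[balance < 42230] → hold
acct=V69: tier='basic' → outer ELSE → other
acct=V70: tier='premium' → inner[txns < 263] → minor
acct=V71: tier='premium' → inner[txns < 488] → normal
acct=V84: tier='vip' → outer ELSE → other
acct=V88: tier='plus' → inner[balance < 42230] → hold
acct=V97: tier='premium' → inner[txns < 263] → minor
acct=V99: tier='basic' → outer ELSE → other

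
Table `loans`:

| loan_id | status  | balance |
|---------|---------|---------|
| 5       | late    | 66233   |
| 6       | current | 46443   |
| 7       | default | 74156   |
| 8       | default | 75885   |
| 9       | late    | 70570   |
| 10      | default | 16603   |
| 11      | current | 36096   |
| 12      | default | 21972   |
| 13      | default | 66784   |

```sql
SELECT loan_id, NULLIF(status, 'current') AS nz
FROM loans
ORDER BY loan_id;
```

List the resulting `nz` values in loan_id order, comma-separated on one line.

late, NULL, default, default, late, default, NULL, default, default

loan_id=5: status=late vs current: differ → late
loan_id=6: status=current vs current: equal → NULL
loan_id=7: status=default vs current: differ → default
loan_id=8: status=default vs current: differ → default
loan_id=9: status=late vs current: differ → late
loan_id=10: status=default vs current: differ → default
loan_id=11: status=current vs current: equal → NULL
loan_id=12: status=default vs current: differ → default
loan_id=13: status=default vs current: differ → default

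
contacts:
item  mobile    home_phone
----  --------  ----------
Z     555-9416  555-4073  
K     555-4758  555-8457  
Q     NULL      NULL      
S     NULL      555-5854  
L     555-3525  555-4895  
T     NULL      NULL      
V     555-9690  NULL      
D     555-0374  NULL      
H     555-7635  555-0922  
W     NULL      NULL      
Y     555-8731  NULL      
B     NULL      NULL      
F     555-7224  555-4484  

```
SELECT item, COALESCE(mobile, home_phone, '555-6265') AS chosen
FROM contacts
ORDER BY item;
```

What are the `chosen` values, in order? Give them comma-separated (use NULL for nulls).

item=B: mobile=NULL, home_phone=NULL, → literal 555-6265 → 555-6265
item=D: mobile=555-0374 → 555-0374
item=F: mobile=555-7224 → 555-7224
item=H: mobile=555-7635 → 555-7635
item=K: mobile=555-4758 → 555-4758
item=L: mobile=555-3525 → 555-3525
item=Q: mobile=NULL, home_phone=NULL, → literal 555-6265 → 555-6265
item=S: mobile=NULL, home_phone=555-5854 → 555-5854
item=T: mobile=NULL, home_phone=NULL, → literal 555-6265 → 555-6265
item=V: mobile=555-9690 → 555-9690
item=W: mobile=NULL, home_phone=NULL, → literal 555-6265 → 555-6265
item=Y: mobile=555-8731 → 555-8731
item=Z: mobile=555-9416 → 555-9416

555-6265, 555-0374, 555-7224, 555-7635, 555-4758, 555-3525, 555-6265, 555-5854, 555-6265, 555-9690, 555-6265, 555-8731, 555-9416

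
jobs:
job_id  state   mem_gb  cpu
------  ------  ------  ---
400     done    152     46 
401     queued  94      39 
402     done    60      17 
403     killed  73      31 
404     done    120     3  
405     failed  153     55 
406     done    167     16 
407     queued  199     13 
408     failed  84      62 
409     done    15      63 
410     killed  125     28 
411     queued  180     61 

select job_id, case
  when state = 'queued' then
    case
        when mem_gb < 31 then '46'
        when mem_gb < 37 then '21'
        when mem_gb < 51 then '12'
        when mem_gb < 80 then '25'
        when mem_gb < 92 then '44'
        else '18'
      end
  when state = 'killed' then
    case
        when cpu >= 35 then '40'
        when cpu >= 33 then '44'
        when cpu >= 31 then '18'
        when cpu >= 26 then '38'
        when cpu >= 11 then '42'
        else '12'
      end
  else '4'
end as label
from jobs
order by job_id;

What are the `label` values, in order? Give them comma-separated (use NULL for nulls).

4, 18, 4, 18, 4, 4, 4, 18, 4, 4, 38, 18

job_id=400: state='done' → outer ELSE → 4
job_id=401: state='queued' → inner[ELSE] → 18
job_id=402: state='done' → outer ELSE → 4
job_id=403: state='killed' → inner[cpu >= 31] → 18
job_id=404: state='done' → outer ELSE → 4
job_id=405: state='failed' → outer ELSE → 4
job_id=406: state='done' → outer ELSE → 4
job_id=407: state='queued' → inner[ELSE] → 18
job_id=408: state='failed' → outer ELSE → 4
job_id=409: state='done' → outer ELSE → 4
job_id=410: state='killed' → inner[cpu >= 26] → 38
job_id=411: state='queued' → inner[ELSE] → 18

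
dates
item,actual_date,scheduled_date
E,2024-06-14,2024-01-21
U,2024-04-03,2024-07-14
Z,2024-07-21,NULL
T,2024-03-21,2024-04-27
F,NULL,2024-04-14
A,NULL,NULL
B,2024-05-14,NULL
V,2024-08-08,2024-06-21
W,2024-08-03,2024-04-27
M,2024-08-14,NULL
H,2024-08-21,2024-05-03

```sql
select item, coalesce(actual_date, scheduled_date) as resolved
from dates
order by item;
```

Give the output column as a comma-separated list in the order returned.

item=A: actual_date=NULL, scheduled_date=NULL (all NULL) → NULL
item=B: actual_date=2024-05-14 → 2024-05-14
item=E: actual_date=2024-06-14 → 2024-06-14
item=F: actual_date=NULL, scheduled_date=2024-04-14 → 2024-04-14
item=H: actual_date=2024-08-21 → 2024-08-21
item=M: actual_date=2024-08-14 → 2024-08-14
item=T: actual_date=2024-03-21 → 2024-03-21
item=U: actual_date=2024-04-03 → 2024-04-03
item=V: actual_date=2024-08-08 → 2024-08-08
item=W: actual_date=2024-08-03 → 2024-08-03
item=Z: actual_date=2024-07-21 → 2024-07-21

NULL, 2024-05-14, 2024-06-14, 2024-04-14, 2024-08-21, 2024-08-14, 2024-03-21, 2024-04-03, 2024-08-08, 2024-08-03, 2024-07-21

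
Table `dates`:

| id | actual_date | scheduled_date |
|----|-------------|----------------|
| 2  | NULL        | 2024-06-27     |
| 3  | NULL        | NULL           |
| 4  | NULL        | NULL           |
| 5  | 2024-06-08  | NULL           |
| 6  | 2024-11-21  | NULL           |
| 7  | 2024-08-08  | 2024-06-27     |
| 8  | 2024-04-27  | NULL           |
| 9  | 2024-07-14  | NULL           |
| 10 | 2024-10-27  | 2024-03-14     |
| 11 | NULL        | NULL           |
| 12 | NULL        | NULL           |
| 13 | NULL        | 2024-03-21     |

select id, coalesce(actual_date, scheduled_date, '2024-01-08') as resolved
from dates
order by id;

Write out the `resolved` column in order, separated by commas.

id=2: actual_date=NULL, scheduled_date=2024-06-27 → 2024-06-27
id=3: actual_date=NULL, scheduled_date=NULL, → literal 2024-01-08 → 2024-01-08
id=4: actual_date=NULL, scheduled_date=NULL, → literal 2024-01-08 → 2024-01-08
id=5: actual_date=2024-06-08 → 2024-06-08
id=6: actual_date=2024-11-21 → 2024-11-21
id=7: actual_date=2024-08-08 → 2024-08-08
id=8: actual_date=2024-04-27 → 2024-04-27
id=9: actual_date=2024-07-14 → 2024-07-14
id=10: actual_date=2024-10-27 → 2024-10-27
id=11: actual_date=NULL, scheduled_date=NULL, → literal 2024-01-08 → 2024-01-08
id=12: actual_date=NULL, scheduled_date=NULL, → literal 2024-01-08 → 2024-01-08
id=13: actual_date=NULL, scheduled_date=2024-03-21 → 2024-03-21

2024-06-27, 2024-01-08, 2024-01-08, 2024-06-08, 2024-11-21, 2024-08-08, 2024-04-27, 2024-07-14, 2024-10-27, 2024-01-08, 2024-01-08, 2024-03-21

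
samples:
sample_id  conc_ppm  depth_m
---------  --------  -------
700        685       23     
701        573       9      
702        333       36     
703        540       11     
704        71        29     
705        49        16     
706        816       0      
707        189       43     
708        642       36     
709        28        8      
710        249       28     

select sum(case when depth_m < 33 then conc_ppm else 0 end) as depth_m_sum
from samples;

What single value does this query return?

sample_id=700: ✓ → 685
sample_id=701: ✓ → 573
sample_id=702: ✗
sample_id=703: ✓ → 540
sample_id=704: ✓ → 71
sample_id=705: ✓ → 49
sample_id=706: ✓ → 816
sample_id=707: ✗
sample_id=708: ✗
sample_id=709: ✓ → 28
sample_id=710: ✓ → 249
depth_m_sum = 685 + 573 + 540 + 71 + 49 + 816 + 28 + 249 = 3011

3011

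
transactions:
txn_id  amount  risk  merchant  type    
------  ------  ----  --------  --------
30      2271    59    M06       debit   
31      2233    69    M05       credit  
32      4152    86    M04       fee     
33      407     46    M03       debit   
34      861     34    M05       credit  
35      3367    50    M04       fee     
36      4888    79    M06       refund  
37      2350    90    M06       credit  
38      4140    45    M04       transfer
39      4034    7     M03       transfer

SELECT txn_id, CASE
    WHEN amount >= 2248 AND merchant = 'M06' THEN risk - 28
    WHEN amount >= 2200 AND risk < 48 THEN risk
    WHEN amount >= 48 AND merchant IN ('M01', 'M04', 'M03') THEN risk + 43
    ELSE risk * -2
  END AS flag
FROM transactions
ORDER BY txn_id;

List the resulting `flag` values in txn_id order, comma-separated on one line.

txn_id=30: amount >= 2248 AND merchant = 'M06' → 31
txn_id=31: ELSE → -138
txn_id=32: amount >= 48 AND merchant IN ('M01', 'M04', 'M03') → 129
txn_id=33: amount >= 48 AND merchant IN ('M01', 'M04', 'M03') → 89
txn_id=34: ELSE → -68
txn_id=35: amount >= 48 AND merchant IN ('M01', 'M04', 'M03') → 93
txn_id=36: amount >= 2248 AND merchant = 'M06' → 51
txn_id=37: amount >= 2248 AND merchant = 'M06' → 62
txn_id=38: amount >= 2200 AND risk < 48 → 45
txn_id=39: amount >= 2200 AND risk < 48 → 7

31, -138, 129, 89, -68, 93, 51, 62, 45, 7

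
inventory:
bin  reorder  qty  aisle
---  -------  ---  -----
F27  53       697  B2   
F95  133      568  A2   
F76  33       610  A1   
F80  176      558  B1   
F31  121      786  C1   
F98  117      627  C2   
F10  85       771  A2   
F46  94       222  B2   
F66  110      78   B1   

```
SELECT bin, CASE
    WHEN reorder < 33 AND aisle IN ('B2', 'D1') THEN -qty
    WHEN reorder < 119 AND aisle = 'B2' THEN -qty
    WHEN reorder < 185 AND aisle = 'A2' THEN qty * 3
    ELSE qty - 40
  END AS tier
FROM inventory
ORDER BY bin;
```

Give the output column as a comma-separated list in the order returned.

bin=F10: reorder < 185 AND aisle = 'A2' → 2313
bin=F27: reorder < 119 AND aisle = 'B2' → -697
bin=F31: ELSE → 746
bin=F46: reorder < 119 AND aisle = 'B2' → -222
bin=F66: ELSE → 38
bin=F76: ELSE → 570
bin=F80: ELSE → 518
bin=F95: reorder < 185 AND aisle = 'A2' → 1704
bin=F98: ELSE → 587

2313, -697, 746, -222, 38, 570, 518, 1704, 587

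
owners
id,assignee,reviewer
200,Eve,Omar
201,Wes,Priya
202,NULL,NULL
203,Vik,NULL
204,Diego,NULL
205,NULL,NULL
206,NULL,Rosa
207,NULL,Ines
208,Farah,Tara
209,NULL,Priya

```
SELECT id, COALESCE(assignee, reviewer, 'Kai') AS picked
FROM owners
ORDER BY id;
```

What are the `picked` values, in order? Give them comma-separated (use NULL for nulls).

id=200: assignee=Eve → Eve
id=201: assignee=Wes → Wes
id=202: assignee=NULL, reviewer=NULL, → literal Kai → Kai
id=203: assignee=Vik → Vik
id=204: assignee=Diego → Diego
id=205: assignee=NULL, reviewer=NULL, → literal Kai → Kai
id=206: assignee=NULL, reviewer=Rosa → Rosa
id=207: assignee=NULL, reviewer=Ines → Ines
id=208: assignee=Farah → Farah
id=209: assignee=NULL, reviewer=Priya → Priya

Eve, Wes, Kai, Vik, Diego, Kai, Rosa, Ines, Farah, Priya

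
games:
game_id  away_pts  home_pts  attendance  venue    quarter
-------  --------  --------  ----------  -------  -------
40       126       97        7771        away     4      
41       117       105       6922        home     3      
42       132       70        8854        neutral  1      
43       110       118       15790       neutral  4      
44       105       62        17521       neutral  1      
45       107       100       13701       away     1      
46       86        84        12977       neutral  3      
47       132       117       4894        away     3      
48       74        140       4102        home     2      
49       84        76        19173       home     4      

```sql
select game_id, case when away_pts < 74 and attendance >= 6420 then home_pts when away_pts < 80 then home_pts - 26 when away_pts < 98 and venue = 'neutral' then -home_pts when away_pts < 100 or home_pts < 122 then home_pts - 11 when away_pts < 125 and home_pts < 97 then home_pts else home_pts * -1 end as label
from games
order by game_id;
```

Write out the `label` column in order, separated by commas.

game_id=40: away_pts < 100 or home_pts < 122 → 86
game_id=41: away_pts < 100 or home_pts < 122 → 94
game_id=42: away_pts < 100 or home_pts < 122 → 59
game_id=43: away_pts < 100 or home_pts < 122 → 107
game_id=44: away_pts < 100 or home_pts < 122 → 51
game_id=45: away_pts < 100 or home_pts < 122 → 89
game_id=46: away_pts < 98 and venue = 'neutral' → -84
game_id=47: away_pts < 100 or home_pts < 122 → 106
game_id=48: away_pts < 80 → 114
game_id=49: away_pts < 100 or home_pts < 122 → 65

86, 94, 59, 107, 51, 89, -84, 106, 114, 65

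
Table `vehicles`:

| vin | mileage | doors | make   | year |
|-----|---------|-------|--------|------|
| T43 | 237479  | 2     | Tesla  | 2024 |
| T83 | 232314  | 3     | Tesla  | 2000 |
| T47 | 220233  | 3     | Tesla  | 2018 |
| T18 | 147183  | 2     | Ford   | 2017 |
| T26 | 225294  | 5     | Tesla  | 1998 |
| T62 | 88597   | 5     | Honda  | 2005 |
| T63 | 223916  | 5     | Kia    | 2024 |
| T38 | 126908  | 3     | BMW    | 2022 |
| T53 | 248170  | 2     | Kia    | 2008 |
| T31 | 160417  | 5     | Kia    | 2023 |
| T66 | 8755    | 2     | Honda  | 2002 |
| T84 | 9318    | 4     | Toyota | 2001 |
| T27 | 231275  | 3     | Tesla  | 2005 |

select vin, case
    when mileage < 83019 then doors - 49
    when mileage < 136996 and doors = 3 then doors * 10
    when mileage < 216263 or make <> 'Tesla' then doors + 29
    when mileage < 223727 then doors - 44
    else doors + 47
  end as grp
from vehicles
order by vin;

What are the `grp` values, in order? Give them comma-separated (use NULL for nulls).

31, 52, 50, 34, 30, 49, -41, 31, 34, 34, -47, 50, -45

vin=T18: mileage < 216263 or make <> 'Tesla' → 31
vin=T26: ELSE → 52
vin=T27: ELSE → 50
vin=T31: mileage < 216263 or make <> 'Tesla' → 34
vin=T38: mileage < 136996 and doors = 3 → 30
vin=T43: ELSE → 49
vin=T47: mileage < 223727 → -41
vin=T53: mileage < 216263 or make <> 'Tesla' → 31
vin=T62: mileage < 216263 or make <> 'Tesla' → 34
vin=T63: mileage < 216263 or make <> 'Tesla' → 34
vin=T66: mileage < 83019 → -47
vin=T83: ELSE → 50
vin=T84: mileage < 83019 → -45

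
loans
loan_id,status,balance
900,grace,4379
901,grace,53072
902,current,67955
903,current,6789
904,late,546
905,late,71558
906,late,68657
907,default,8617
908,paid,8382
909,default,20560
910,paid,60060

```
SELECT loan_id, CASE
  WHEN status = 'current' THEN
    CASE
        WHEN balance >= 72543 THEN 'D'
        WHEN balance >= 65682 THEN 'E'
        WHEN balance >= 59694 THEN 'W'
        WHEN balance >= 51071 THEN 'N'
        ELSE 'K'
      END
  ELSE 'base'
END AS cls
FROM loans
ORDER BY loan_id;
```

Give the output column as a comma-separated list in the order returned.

base, base, E, K, base, base, base, base, base, base, base

loan_id=900: status='grace' → outer ELSE → base
loan_id=901: status='grace' → outer ELSE → base
loan_id=902: status='current' → inner[balance >= 65682] → E
loan_id=903: status='current' → inner[ELSE] → K
loan_id=904: status='late' → outer ELSE → base
loan_id=905: status='late' → outer ELSE → base
loan_id=906: status='late' → outer ELSE → base
loan_id=907: status='default' → outer ELSE → base
loan_id=908: status='paid' → outer ELSE → base
loan_id=909: status='default' → outer ELSE → base
loan_id=910: status='paid' → outer ELSE → base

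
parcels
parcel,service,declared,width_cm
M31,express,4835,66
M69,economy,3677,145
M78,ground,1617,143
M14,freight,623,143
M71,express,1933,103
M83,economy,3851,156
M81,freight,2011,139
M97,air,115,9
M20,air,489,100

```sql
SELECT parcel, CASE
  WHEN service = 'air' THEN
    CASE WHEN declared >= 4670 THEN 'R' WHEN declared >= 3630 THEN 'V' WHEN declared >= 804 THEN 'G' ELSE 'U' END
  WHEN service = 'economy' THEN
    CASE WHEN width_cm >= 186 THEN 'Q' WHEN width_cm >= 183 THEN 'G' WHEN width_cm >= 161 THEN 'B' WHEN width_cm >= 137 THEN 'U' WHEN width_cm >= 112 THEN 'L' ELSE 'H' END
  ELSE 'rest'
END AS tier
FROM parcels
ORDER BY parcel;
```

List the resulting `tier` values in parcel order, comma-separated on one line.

parcel=M14: service='freight' → outer ELSE → rest
parcel=M20: service='air' → inner[ELSE] → U
parcel=M31: service='express' → outer ELSE → rest
parcel=M69: service='economy' → inner[width_cm >= 137] → U
parcel=M71: service='express' → outer ELSE → rest
parcel=M78: service='ground' → outer ELSE → rest
parcel=M81: service='freight' → outer ELSE → rest
parcel=M83: service='economy' → inner[width_cm >= 137] → U
parcel=M97: service='air' → inner[ELSE] → U

rest, U, rest, U, rest, rest, rest, U, U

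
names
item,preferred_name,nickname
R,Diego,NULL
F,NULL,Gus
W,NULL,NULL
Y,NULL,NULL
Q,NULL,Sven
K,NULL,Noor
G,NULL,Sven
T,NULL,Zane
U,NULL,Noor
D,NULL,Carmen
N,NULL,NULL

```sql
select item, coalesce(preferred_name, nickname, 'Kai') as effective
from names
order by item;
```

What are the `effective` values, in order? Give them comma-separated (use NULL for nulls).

Carmen, Gus, Sven, Noor, Kai, Sven, Diego, Zane, Noor, Kai, Kai

item=D: preferred_name=NULL, nickname=Carmen → Carmen
item=F: preferred_name=NULL, nickname=Gus → Gus
item=G: preferred_name=NULL, nickname=Sven → Sven
item=K: preferred_name=NULL, nickname=Noor → Noor
item=N: preferred_name=NULL, nickname=NULL, → literal Kai → Kai
item=Q: preferred_name=NULL, nickname=Sven → Sven
item=R: preferred_name=Diego → Diego
item=T: preferred_name=NULL, nickname=Zane → Zane
item=U: preferred_name=NULL, nickname=Noor → Noor
item=W: preferred_name=NULL, nickname=NULL, → literal Kai → Kai
item=Y: preferred_name=NULL, nickname=NULL, → literal Kai → Kai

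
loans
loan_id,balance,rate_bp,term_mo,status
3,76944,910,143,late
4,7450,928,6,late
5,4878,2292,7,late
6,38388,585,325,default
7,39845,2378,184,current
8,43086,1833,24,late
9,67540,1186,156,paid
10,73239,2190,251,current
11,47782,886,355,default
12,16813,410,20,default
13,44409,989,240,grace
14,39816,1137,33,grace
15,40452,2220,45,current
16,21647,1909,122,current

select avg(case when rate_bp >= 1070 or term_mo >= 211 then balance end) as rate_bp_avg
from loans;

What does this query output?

41916.5454545455

loan_id=3: ✗
loan_id=4: ✗
loan_id=5: ✓ → 4878
loan_id=6: ✓ → 38388
loan_id=7: ✓ → 39845
loan_id=8: ✓ → 43086
loan_id=9: ✓ → 67540
loan_id=10: ✓ → 73239
loan_id=11: ✓ → 47782
loan_id=12: ✗
loan_id=13: ✓ → 44409
loan_id=14: ✓ → 39816
loan_id=15: ✓ → 40452
loan_id=16: ✓ → 21647
rate_bp_avg = (4878 + 38388 + 39845 + 43086 + 67540 + 73239 + 47782 + 44409 + 39816 + 40452 + 21647) / 11 = 41916.5454545455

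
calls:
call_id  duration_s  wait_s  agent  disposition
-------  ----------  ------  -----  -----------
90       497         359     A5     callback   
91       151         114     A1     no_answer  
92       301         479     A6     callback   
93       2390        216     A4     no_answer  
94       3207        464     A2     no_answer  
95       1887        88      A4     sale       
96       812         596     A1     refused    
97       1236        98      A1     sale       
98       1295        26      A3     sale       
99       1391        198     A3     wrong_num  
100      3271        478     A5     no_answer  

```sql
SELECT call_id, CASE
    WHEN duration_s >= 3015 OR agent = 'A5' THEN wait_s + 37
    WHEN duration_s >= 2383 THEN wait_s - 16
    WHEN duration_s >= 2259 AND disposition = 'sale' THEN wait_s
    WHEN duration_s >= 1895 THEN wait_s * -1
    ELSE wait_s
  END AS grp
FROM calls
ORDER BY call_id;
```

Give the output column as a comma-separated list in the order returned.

396, 114, 479, 200, 501, 88, 596, 98, 26, 198, 515

call_id=90: duration_s >= 3015 OR agent = 'A5' → 396
call_id=91: ELSE → 114
call_id=92: ELSE → 479
call_id=93: duration_s >= 2383 → 200
call_id=94: duration_s >= 3015 OR agent = 'A5' → 501
call_id=95: ELSE → 88
call_id=96: ELSE → 596
call_id=97: ELSE → 98
call_id=98: ELSE → 26
call_id=99: ELSE → 198
call_id=100: duration_s >= 3015 OR agent = 'A5' → 515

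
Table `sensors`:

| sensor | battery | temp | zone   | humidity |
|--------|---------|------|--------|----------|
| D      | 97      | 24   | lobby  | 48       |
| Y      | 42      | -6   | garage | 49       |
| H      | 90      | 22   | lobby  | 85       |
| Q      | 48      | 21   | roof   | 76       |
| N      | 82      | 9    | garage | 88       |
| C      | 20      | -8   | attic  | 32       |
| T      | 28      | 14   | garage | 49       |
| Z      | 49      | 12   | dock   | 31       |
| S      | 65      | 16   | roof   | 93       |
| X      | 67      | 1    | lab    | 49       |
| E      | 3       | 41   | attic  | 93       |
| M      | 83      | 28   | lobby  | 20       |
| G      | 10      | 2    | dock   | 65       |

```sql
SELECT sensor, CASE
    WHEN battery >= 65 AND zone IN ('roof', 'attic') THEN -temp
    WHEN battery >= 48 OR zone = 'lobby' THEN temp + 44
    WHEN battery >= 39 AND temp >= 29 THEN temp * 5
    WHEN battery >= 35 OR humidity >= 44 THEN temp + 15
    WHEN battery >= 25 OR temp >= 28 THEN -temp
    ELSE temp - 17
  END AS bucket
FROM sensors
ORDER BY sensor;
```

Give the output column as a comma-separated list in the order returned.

-25, 68, 56, 17, 66, 72, 53, 65, -16, 29, 45, 9, 56

sensor=C: ELSE → -25
sensor=D: battery >= 48 OR zone = 'lobby' → 68
sensor=E: battery >= 35 OR humidity >= 44 → 56
sensor=G: battery >= 35 OR humidity >= 44 → 17
sensor=H: battery >= 48 OR zone = 'lobby' → 66
sensor=M: battery >= 48 OR zone = 'lobby' → 72
sensor=N: battery >= 48 OR zone = 'lobby' → 53
sensor=Q: battery >= 48 OR zone = 'lobby' → 65
sensor=S: battery >= 65 AND zone IN ('roof', 'attic') → -16
sensor=T: battery >= 35 OR humidity >= 44 → 29
sensor=X: battery >= 48 OR zone = 'lobby' → 45
sensor=Y: battery >= 35 OR humidity >= 44 → 9
sensor=Z: battery >= 48 OR zone = 'lobby' → 56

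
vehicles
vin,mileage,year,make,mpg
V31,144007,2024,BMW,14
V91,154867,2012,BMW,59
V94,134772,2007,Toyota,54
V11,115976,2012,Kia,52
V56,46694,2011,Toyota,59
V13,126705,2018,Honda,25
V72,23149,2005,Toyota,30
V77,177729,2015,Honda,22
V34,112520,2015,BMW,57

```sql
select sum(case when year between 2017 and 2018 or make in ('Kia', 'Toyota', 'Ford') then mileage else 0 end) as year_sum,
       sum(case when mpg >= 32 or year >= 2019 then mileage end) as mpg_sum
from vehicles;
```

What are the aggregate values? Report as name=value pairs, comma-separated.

year_sum=447296, mpg_sum=708836

[year_sum: year between 2017 and 2018 or make in ('Kia', 'Toyota', 'Ford')]
vin=V31: ✗
vin=V91: ✗
vin=V94: ✓ → 134772
vin=V11: ✓ → 115976
vin=V56: ✓ → 46694
vin=V13: ✓ → 126705
vin=V72: ✓ → 23149
vin=V77: ✗
vin=V34: ✗
year_sum = 134772 + 115976 + 46694 + 126705 + 23149 = 447296
—
[mpg_sum: mpg >= 32 or year >= 2019]
vin=V31: ✓ → 144007
vin=V91: ✓ → 154867
vin=V94: ✓ → 134772
vin=V11: ✓ → 115976
vin=V56: ✓ → 46694
vin=V13: ✗
vin=V72: ✗
vin=V77: ✗
vin=V34: ✓ → 112520
mpg_sum = 144007 + 154867 + 134772 + 115976 + 46694 + 112520 = 708836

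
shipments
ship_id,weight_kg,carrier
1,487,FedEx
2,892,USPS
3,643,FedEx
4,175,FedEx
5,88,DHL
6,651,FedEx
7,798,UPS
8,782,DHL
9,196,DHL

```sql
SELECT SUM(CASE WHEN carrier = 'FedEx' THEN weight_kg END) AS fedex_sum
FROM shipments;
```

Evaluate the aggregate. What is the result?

1956

ship_id=1: ✓ → 487
ship_id=2: ✗
ship_id=3: ✓ → 643
ship_id=4: ✓ → 175
ship_id=5: ✗
ship_id=6: ✓ → 651
ship_id=7: ✗
ship_id=8: ✗
ship_id=9: ✗
fedex_sum = 487 + 643 + 175 + 651 = 1956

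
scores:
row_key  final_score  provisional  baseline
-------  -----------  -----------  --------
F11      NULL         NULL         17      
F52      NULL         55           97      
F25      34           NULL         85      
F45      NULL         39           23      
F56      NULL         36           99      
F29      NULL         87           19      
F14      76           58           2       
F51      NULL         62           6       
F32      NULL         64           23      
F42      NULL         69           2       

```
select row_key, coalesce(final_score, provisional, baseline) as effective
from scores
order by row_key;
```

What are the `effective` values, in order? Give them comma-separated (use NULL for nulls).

row_key=F11: final_score=NULL, provisional=NULL, baseline=17 → 17
row_key=F14: final_score=76 → 76
row_key=F25: final_score=34 → 34
row_key=F29: final_score=NULL, provisional=87 → 87
row_key=F32: final_score=NULL, provisional=64 → 64
row_key=F42: final_score=NULL, provisional=69 → 69
row_key=F45: final_score=NULL, provisional=39 → 39
row_key=F51: final_score=NULL, provisional=62 → 62
row_key=F52: final_score=NULL, provisional=55 → 55
row_key=F56: final_score=NULL, provisional=36 → 36

17, 76, 34, 87, 64, 69, 39, 62, 55, 36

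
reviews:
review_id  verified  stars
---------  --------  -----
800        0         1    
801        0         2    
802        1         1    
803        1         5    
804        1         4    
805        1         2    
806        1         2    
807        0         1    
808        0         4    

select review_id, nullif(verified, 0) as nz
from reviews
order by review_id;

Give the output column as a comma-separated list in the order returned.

review_id=800: verified=0 vs 0: equal → NULL
review_id=801: verified=0 vs 0: equal → NULL
review_id=802: verified=1 vs 0: differ → 1
review_id=803: verified=1 vs 0: differ → 1
review_id=804: verified=1 vs 0: differ → 1
review_id=805: verified=1 vs 0: differ → 1
review_id=806: verified=1 vs 0: differ → 1
review_id=807: verified=0 vs 0: equal → NULL
review_id=808: verified=0 vs 0: equal → NULL

NULL, NULL, 1, 1, 1, 1, 1, NULL, NULL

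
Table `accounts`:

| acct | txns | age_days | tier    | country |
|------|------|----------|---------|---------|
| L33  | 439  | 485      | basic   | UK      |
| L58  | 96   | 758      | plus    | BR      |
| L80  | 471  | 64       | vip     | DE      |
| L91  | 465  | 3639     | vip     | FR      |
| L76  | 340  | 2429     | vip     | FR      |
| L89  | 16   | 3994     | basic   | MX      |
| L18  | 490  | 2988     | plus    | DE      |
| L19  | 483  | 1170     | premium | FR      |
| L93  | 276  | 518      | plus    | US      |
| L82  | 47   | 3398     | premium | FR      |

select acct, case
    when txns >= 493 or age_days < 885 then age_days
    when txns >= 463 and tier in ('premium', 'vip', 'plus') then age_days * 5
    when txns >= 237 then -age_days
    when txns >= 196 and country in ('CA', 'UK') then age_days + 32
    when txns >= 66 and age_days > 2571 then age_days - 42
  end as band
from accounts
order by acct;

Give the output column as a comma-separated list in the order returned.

14940, 5850, 485, 758, -2429, 64, NULL, NULL, 18195, 518

acct=L18: txns >= 463 and tier in ('premium', 'vip', 'plus') → 14940
acct=L19: txns >= 463 and tier in ('premium', 'vip', 'plus') → 5850
acct=L33: txns >= 493 or age_days < 885 → 485
acct=L58: txns >= 493 or age_days < 885 → 758
acct=L76: txns >= 237 → -2429
acct=L80: txns >= 493 or age_days < 885 → 64
acct=L82: (no match → NULL) → NULL
acct=L89: (no match → NULL) → NULL
acct=L91: txns >= 463 and tier in ('premium', 'vip', 'plus') → 18195
acct=L93: txns >= 493 or age_days < 885 → 518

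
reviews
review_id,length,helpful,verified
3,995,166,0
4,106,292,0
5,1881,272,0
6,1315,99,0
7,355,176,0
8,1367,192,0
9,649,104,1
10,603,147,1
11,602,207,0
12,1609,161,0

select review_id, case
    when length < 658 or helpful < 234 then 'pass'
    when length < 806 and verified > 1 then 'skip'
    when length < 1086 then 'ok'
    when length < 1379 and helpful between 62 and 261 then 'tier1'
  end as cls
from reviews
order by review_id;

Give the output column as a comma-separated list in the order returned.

pass, pass, NULL, pass, pass, pass, pass, pass, pass, pass

review_id=3: length < 658 or helpful < 234 → pass
review_id=4: length < 658 or helpful < 234 → pass
review_id=5: (no match → NULL) → NULL
review_id=6: length < 658 or helpful < 234 → pass
review_id=7: length < 658 or helpful < 234 → pass
review_id=8: length < 658 or helpful < 234 → pass
review_id=9: length < 658 or helpful < 234 → pass
review_id=10: length < 658 or helpful < 234 → pass
review_id=11: length < 658 or helpful < 234 → pass
review_id=12: length < 658 or helpful < 234 → pass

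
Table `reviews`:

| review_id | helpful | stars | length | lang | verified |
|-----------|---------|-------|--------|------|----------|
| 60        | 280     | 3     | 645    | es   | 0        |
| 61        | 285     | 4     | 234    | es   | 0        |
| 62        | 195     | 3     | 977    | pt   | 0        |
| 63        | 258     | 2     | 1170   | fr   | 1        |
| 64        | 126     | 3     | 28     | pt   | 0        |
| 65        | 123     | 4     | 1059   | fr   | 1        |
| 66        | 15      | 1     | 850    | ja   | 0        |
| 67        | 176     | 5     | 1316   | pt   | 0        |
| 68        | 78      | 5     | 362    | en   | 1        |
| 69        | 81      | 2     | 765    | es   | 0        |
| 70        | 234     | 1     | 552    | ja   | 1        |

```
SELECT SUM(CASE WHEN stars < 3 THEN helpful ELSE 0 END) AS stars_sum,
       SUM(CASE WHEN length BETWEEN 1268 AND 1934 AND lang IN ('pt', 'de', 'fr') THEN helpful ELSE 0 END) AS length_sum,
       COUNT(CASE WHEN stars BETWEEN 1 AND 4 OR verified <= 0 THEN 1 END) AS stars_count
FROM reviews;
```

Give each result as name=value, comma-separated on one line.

[stars_sum: stars < 3]
review_id=60: ✗
review_id=61: ✗
review_id=62: ✗
review_id=63: ✓ → 258
review_id=64: ✗
review_id=65: ✗
review_id=66: ✓ → 15
review_id=67: ✗
review_id=68: ✗
review_id=69: ✓ → 81
review_id=70: ✓ → 234
stars_sum = 258 + 15 + 81 + 234 = 588
—
[length_sum: length BETWEEN 1268 AND 1934 AND lang IN ('pt', 'de', 'fr')]
review_id=60: ✗
review_id=61: ✗
review_id=62: ✗
review_id=63: ✗
review_id=64: ✗
review_id=65: ✗
review_id=66: ✗
review_id=67: ✓ → 176
review_id=68: ✗
review_id=69: ✗
review_id=70: ✗
length_sum = 176
—
[stars_count: stars BETWEEN 1 AND 4 OR verified <= 0]
review_id=60: ✓ → 1
review_id=61: ✓ → 1
review_id=62: ✓ → 1
review_id=63: ✓ → 1
review_id=64: ✓ → 1
review_id=65: ✓ → 1
review_id=66: ✓ → 1
review_id=67: ✓ → 1
review_id=68: ✗
review_id=69: ✓ → 1
review_id=70: ✓ → 1
stars_count = COUNT(1, 1, 1, 1, 1, 1, 1, 1, 1, 1) = 10

stars_sum=588, length_sum=176, stars_count=10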